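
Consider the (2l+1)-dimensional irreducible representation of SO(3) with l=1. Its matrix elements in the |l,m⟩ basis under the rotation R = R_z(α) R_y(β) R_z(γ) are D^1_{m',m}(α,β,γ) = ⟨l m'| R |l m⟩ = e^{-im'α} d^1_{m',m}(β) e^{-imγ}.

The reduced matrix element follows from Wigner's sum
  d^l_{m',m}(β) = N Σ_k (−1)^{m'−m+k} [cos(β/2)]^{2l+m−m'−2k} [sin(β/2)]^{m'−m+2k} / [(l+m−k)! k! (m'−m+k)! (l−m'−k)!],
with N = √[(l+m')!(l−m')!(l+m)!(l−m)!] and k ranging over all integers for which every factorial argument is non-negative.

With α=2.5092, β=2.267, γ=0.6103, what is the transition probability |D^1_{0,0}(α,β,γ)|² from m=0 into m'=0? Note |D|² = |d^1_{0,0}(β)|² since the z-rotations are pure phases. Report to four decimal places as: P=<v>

P=0.4113

Split into d^1_{0,0}(β=2.267) × two z-phases.
c=cos(2.267/2)=0.423492, s=sin(2.267/2)=0.905900; N=√[1·1·1·1]=1.000000
k∈{0,1} keeps every argument non-negative
  k=0: (−1)^0·1.0000/(1)·0.4235^2·0.9059^0 = +0.179345
  k=1: (−1)^1·1.0000/(1)·0.4235^0·0.9059^2 = -0.820655
d^1_{0,0}(2.267) = +0.179345 -0.820655 = -0.641309
|D^1_{0,0}|² = |d^1_{0,0}(β)|² = (-0.641309)² = 0.411278 (the z-rotation phases have unit modulus)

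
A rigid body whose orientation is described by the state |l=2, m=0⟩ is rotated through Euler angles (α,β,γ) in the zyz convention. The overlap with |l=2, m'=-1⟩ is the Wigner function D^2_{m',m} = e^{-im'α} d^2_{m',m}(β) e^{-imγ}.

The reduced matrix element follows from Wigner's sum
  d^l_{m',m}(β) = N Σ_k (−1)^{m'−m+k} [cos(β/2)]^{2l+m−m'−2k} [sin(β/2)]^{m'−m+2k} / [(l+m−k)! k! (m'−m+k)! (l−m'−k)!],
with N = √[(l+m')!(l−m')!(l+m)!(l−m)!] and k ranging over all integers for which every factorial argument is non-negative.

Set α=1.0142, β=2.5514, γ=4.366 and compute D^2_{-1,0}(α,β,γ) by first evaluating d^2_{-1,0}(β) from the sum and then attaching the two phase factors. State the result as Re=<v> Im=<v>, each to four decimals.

Re=-0.2992 Im=-0.4808

D^2_{-1,0}(1.0142,2.5514,4.366) = e^{-i·-1·1.0142}·d^2_{-1,0}(2.5514)·e^{-i·0·4.366}. Compute d first:
Half-angle: c=0.290832, s=0.956774. N=√(1·6·2·2)=4.898979
The bounds max(0,m−m')=1 and min(l+m,l−m')=2 give 2 terms
  k=1: (−1)^0·4.8990/(2)·0.2908^3·0.9568^1 = +0.057652
  k=2: (−1)^1·4.8990/(2)·0.2908^1·0.9568^3 = -0.623945
d^2_{-1,0}(2.5514) = +0.057652 -0.623945 = -0.566293
D = (+0.528299+0.849058i)·(-0.566293)·(+1.000000+0.000000i) = -0.299172-0.480816i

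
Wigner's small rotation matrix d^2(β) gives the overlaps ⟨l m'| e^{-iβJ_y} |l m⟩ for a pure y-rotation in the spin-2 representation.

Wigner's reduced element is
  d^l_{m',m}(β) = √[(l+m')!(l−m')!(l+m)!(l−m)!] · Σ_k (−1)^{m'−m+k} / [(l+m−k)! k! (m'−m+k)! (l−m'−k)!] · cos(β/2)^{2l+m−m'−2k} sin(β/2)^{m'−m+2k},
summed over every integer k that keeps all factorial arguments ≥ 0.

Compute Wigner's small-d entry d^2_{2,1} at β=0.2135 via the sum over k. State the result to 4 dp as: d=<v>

d=-0.2095

d^2_{2,1}(β=0.2135) via Wigner's sum:
c=cos(0.2135/2)=0.994308, s=sin(0.2135/2)=0.106547; N=√[24·1·6·1]=12.000000
Admissible k: 0..0 (factorial args all ≥0)
  k=0: (−1)^1·12.0000/(6)·0.9943^3·0.1065^1 = -0.209476
d^2_{2,1}(0.2135) = -0.209476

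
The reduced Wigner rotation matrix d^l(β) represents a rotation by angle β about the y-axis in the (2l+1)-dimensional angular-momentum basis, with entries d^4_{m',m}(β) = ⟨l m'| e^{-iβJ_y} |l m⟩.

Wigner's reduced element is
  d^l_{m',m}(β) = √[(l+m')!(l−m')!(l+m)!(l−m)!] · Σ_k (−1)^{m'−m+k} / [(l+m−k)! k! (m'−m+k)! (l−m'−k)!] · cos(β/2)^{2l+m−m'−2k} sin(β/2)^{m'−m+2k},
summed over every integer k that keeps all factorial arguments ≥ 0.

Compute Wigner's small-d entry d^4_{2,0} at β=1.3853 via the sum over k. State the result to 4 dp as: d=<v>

d^4_{2,0}(β=1.3853) via Wigner's sum:
With c≡cos(β/2)=0.769556 and s≡sin(β/2)=0.638579, N=[720·2·24·24]^{1/2}=910.735966
k: max(0,(0)−(2))=0 … min(4+(0),4−(2))=2
  k=0: (−1)^2·910.7360/(96)·0.7696^6·0.6386^2 = +0.803514
  k=1: (−1)^3·910.7360/(36)·0.7696^4·0.6386^4 = -1.475400
  k=2: (−1)^4·910.7360/(96)·0.7696^2·0.6386^6 = +0.380968
d^4_{2,0}(1.3853) = +0.803514 -1.475400 +0.380968 = -0.290918

d=-0.2909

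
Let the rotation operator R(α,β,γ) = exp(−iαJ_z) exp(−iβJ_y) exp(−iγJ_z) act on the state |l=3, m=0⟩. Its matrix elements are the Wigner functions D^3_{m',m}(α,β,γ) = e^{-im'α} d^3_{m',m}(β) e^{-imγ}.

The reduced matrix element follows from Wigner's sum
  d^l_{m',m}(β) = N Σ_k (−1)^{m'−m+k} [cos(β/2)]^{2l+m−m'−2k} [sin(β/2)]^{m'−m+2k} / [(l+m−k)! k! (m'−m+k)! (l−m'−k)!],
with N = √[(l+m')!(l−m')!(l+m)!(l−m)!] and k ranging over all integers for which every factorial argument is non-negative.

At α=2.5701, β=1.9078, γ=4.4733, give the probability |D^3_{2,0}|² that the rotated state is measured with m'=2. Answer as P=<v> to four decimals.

P=0.1626

Split into d^3_{2,0}(β=1.9078) × two z-phases.
c=cos(1.9078/2)=0.578506, s=sin(1.9078/2)=0.815678; N=√[120·1·6·6]=65.726707
k: max(0,(0)−(2))=0 … min(3+(0),3−(2))=1
  k=0: (−1)^2·65.7267/(12)·0.5785^4·0.8157^2 = +0.408160
  k=1: (−1)^3·65.7267/(12)·0.5785^2·0.8157^4 = -0.811431
d^3_{2,0}(1.9078) = +0.408160 -0.811431 = -0.403271
|D^3_{2,0}|² = |d^3_{2,0}(β)|² = (-0.403271)² = 0.162627 (the z-rotation phases have unit modulus)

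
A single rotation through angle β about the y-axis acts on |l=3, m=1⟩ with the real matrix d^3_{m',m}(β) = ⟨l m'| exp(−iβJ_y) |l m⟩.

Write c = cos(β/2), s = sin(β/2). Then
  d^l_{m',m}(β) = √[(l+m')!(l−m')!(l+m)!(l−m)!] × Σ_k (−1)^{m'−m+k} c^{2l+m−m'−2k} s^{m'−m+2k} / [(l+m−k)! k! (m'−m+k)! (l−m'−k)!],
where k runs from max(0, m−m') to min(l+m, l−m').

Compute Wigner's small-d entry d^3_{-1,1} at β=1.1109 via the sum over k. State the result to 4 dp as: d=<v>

d^3_{-1,1}(β=1.1109) via Wigner's sum:
c=cos(1.1109/2)=0.849663, s=sin(1.1109/2)=0.527326; N=√[2·24·24·2]=48.000000
The bounds max(0,m−m')=2 and min(l+m,l−m')=4 give 3 terms
  k=2: (−1)^0·48.0000/(8)·0.8497^4·0.5273^2 = +0.869554
  k=3: (−1)^1·48.0000/(6)·0.8497^2·0.5273^4 = -0.446580
  k=4: (−1)^2·48.0000/(48)·0.8497^0·0.5273^6 = +0.021502
d^3_{-1,1}(1.1109) = +0.869554 -0.446580 +0.021502 = +0.444475

d=0.4445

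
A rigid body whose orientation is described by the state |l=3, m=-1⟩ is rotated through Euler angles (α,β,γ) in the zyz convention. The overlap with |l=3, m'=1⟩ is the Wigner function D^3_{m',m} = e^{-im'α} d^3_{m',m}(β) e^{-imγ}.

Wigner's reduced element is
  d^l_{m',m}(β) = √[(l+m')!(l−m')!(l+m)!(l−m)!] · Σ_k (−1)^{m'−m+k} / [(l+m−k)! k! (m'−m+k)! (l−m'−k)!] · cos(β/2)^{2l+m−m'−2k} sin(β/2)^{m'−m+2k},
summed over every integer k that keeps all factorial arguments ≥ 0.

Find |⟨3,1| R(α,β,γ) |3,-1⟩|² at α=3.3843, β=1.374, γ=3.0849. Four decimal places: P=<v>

P=0.0236

Split into d^3_{1,-1}(β=1.374) × two z-phases.
c=cos(1.374/2)=0.773152, s=sin(1.374/2)=0.634221; N=√[24·2·2·24]=48.000000
Admissible k: 0..2 (factorial args all ≥0)
  k=0: (−1)^2·48.0000/(8)·0.7732^4·0.6342^2 = +0.862366
  k=1: (−1)^3·48.0000/(6)·0.7732^2·0.6342^4 = -0.773715
  k=2: (−1)^4·48.0000/(48)·0.7732^0·0.6342^6 = +0.065079
d^3_{1,-1}(1.374) = +0.862366 -0.773715 +0.065079 = +0.153730
|D^3_{1,-1}|² = |d^3_{1,-1}(β)|² = (+0.153730)² = 0.023633 (the z-rotation phases have unit modulus)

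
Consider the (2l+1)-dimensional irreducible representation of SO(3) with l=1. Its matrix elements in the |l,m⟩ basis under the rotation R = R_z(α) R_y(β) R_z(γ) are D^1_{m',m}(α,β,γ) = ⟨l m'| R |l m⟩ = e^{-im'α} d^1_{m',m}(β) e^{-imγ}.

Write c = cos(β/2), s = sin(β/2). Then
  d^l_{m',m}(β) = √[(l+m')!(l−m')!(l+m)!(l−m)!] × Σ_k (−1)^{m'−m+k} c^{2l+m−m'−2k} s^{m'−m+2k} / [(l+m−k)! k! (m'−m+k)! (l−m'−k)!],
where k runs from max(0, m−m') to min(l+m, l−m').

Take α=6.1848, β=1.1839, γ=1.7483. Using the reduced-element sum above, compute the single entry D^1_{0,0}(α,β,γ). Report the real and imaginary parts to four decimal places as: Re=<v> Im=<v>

First d^1_{0,0}(β=1.1839), then the phase factors e^{-i(0)α} and e^{-i(0)γ}:
Half-angle: c=0.829854, s=0.557980. N=√(1·1·1·1)=1.000000
k: max(0,(0)−(0))=0 … min(1+(0),1−(0))=1
  k=0: (−1)^0·1.0000/(1)·0.8299^2·0.5580^0 = +0.688658
  k=1: (−1)^1·1.0000/(1)·0.8299^0·0.5580^2 = -0.311342
d^1_{0,0}(1.1839) = +0.688658 -0.311342 = +0.377316
D = (+1.000000+0.000000i)·(+0.377316)·(+1.000000+0.000000i) = +0.377316+0.000000i

Re=0.3773 Im=0.0000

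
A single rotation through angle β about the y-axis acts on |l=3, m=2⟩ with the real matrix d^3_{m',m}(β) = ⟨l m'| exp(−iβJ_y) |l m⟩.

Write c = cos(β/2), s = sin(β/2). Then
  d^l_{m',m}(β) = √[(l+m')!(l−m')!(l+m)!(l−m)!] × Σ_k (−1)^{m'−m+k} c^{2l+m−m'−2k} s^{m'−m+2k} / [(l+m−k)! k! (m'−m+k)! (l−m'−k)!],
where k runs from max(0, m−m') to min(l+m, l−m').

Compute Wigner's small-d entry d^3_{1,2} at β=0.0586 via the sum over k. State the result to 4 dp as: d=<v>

d^3_{1,2}(β=0.0586) via Wigner's sum:
Half-angle: c=0.999571, s=0.029296. N=√(24·2·120·1)=75.894664
k∈{1,2} keeps every argument non-negative
  k=1: (−1)^0·75.8947/(24)·0.9996^5·0.0293^1 = +0.092443
  k=2: (−1)^1·75.8947/(12)·0.9996^3·0.0293^3 = -0.000159
d^3_{1,2}(0.0586) = +0.092443 -0.000159 = +0.092284

d=0.0923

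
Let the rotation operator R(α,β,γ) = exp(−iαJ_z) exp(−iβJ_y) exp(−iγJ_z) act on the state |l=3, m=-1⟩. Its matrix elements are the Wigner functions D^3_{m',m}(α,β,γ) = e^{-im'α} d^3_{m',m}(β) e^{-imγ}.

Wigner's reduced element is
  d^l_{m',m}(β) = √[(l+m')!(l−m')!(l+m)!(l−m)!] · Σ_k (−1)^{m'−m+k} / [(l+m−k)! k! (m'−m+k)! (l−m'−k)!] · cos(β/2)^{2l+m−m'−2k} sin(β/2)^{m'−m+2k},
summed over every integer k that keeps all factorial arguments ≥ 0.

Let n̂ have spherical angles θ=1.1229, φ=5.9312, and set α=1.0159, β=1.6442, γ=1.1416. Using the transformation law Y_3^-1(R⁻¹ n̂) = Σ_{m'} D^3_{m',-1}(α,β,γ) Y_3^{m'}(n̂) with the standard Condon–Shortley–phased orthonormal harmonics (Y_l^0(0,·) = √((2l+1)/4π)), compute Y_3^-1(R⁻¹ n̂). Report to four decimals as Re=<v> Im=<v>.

Re=0.2837 Im=0.0108

Need the full column D^3_{m',-1} for m'=−3..3 at α=1.0159, β=1.6442, γ=1.1416.
cos(β/2)=0.680684, sin(β/2)=0.732577
d^3_{-3,-1}: single k=2 term ⇒ +0.446206;  D = -0.222906-0.386539i
d^3_{-2,-1}: k∈[1..2] ⇒ +0.338518 -0.784200 = -0.445682;  D = +0.445456+0.014174i
d^3_{-1,-1}: k∈[0..2] ⇒ +0.099466 -0.921678 +0.800674 = -0.021539;  D = +0.011924-0.017937i
d^3_{0,-1}: k∈[0..2] ⇒ -0.370828 +1.288572 -0.497511 = +0.420233;  D = +0.174876+0.382118i
d^3_{1,-1}: k∈[0..2] ⇒ +0.691259 -1.067565 +0.154568 = -0.221738;  D = -0.219989-0.027799i
d^3_{2,-1}: k∈[0..1] ⇒ -0.784200 +0.454163 = -0.330037;  D = -0.207678+0.256504i
d^3_{3,-1}: single k=0 term ⇒ +0.516833;  D = -0.170067-0.488050i
Y_3^{m'}(θ=1.1229,φ=5.9312) and Σ D·Y over m':
  (-0.2229-0.3865i)·(+0.1504+0.2659i)  (+0.4455+0.0142i)·(+0.2741+0.2327i)  (+0.0119-0.0179i)·(-0.0170-0.0063i)  (+0.1749+0.3821i)·(-0.3333+0.0000i)  (-0.2200-0.0278i)·(+0.0170-0.0063i)  (-0.2077+0.2565i)·(+0.2741-0.2327i)  (-0.1701-0.4881i)·(-0.1504+0.2659i)
Y_3^-1(R⁻¹ n̂) = +0.283690+0.010752i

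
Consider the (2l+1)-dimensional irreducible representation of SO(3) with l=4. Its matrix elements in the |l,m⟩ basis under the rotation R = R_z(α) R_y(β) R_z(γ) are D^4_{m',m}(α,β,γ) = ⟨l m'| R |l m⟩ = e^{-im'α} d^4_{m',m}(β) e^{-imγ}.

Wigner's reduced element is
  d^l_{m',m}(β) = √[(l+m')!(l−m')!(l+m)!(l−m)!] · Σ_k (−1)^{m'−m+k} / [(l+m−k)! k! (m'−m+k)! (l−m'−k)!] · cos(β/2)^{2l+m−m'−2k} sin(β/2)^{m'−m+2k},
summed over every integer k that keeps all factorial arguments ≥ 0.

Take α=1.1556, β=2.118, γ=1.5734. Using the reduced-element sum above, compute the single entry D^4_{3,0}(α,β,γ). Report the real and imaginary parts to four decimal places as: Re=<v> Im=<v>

Re=-0.4541 Im=0.1531

Split into d^4_{3,0}(β=2.118) × two z-phases.
With c≡cos(β/2)=0.489744 and s≡sin(β/2)=0.871866, N=[5040·1·24·24]^{1/2}=1703.830978
k: max(0,(0)−(3))=0 … min(4+(0),4−(3))=1
  k=0: (−1)^3·1703.8310/(144)·0.4897^5·0.8719^3 = -0.220933
  k=1: (−1)^4·1703.8310/(144)·0.4897^3·0.8719^5 = +0.700198
d^4_{3,0}(2.118) = -0.220933 +0.700198 = +0.479266
Phases: e^{-i·(3)·1.1556}=-0.947584+0.319505i, e^{-i·(0)·1.5734}=+1.000000+0.000000i ⇒ D=-0.454145+0.153128i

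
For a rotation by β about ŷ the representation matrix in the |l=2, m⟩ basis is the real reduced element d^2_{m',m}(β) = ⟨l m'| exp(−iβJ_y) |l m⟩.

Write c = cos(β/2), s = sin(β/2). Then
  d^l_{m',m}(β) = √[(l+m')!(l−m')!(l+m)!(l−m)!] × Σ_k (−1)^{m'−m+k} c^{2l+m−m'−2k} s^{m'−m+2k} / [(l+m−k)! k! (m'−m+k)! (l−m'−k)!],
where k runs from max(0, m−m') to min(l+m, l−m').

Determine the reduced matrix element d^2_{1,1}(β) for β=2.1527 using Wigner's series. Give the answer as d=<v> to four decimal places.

d=-0.4727

d^2_{1,1}(β=2.1527) via Wigner's sum:
Half-angle: c=0.474544, s=0.880232. N=√(6·1·6·1)=6.000000
k: max(0,(1)−(1))=0 … min(2+(1),2−(1))=1
  k=0: (−1)^0·6.0000/(6)·0.4745^4·0.8802^0 = +0.050712
  k=1: (−1)^1·6.0000/(2)·0.4745^2·0.8802^2 = -0.523442
d^2_{1,1}(2.1527) = +0.050712 -0.523442 = -0.472731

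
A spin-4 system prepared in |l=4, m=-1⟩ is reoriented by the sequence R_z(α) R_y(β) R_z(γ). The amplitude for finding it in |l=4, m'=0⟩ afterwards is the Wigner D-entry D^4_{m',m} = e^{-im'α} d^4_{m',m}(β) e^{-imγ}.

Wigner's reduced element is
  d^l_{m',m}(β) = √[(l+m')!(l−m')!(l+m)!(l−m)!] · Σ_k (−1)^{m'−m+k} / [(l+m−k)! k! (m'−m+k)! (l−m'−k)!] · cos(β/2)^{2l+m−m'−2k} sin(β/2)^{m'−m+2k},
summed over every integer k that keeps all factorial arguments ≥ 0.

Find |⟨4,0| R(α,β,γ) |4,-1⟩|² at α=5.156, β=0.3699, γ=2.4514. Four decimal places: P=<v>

First d^4_{0,-1}(β=0.3699), then the phase factors e^{-i(0)α} and e^{-i(-1)γ}:
Half-angle: c=0.982945, s=0.183897. N=√(24·24·6·120)=643.987578
k: max(0,(-1)−(0))=0 … min(4+(-1),4−(0))=3
  k=0: (−1)^1·643.9876/(144)·0.9829^7·0.1839^1 = -0.729116
  k=1: (−1)^2·643.9876/(24)·0.9829^5·0.1839^3 = +0.153123
  k=2: (−1)^3·643.9876/(24)·0.9829^3·0.1839^5 = -0.005360
  k=3: (−1)^4·643.9876/(144)·0.9829^1·0.1839^7 = +0.000031
d^4_{0,-1}(0.3699) = -0.729116 +0.153123 -0.005360 +0.000031 = -0.581321
|D^4_{0,-1}|² = |d^4_{0,-1}(β)|² = (-0.581321)² = 0.337934 (the z-rotation phases have unit modulus)

P=0.3379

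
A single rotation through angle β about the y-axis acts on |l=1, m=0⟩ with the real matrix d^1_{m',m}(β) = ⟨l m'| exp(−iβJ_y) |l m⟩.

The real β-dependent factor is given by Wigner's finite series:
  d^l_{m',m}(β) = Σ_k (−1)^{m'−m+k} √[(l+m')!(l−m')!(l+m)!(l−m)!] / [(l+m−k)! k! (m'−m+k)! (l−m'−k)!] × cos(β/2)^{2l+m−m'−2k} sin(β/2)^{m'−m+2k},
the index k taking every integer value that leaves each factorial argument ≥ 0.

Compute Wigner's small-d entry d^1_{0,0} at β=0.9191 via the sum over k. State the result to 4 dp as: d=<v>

d=0.6065

d^1_{0,0}(β=0.9191) via Wigner's sum:
c=cos(0.9191/2)=0.896252, s=sin(0.9191/2)=0.443545; N=√[1·1·1·1]=1.000000
Admissible k: 0..1 (factorial args all ≥0)
  k=0: (−1)^0·1.0000/(1)·0.8963^2·0.4435^0 = +0.803268
  k=1: (−1)^1·1.0000/(1)·0.8963^0·0.4435^2 = -0.196732
d^1_{0,0}(0.9191) = +0.803268 -0.196732 = +0.606536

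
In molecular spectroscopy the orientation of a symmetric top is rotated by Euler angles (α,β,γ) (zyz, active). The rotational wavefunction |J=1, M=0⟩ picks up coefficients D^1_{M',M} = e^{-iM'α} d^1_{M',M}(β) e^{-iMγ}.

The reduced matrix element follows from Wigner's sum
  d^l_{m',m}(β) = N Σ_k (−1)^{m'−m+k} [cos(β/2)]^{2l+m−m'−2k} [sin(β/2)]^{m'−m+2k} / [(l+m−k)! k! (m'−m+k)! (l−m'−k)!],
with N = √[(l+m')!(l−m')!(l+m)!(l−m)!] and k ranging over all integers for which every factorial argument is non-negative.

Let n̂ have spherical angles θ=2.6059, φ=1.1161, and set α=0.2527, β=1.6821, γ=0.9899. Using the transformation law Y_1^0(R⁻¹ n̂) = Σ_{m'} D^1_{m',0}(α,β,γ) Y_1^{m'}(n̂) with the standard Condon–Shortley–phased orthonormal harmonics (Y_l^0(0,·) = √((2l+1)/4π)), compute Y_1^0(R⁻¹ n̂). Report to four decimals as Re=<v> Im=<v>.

Re=0.2077 Im=0.0000

Need the full column D^1_{m',0} for m'=−1..1 at α=0.2527, β=1.6821, γ=0.9899.
cos(β/2)=0.666681, sin(β/2)=0.745344
d^1_{-1,0}: single k=1 term ⇒ +0.702731;  D = +0.680413+0.175696i
d^1_{0,0}: k∈[0..1] ⇒ +0.444463 -0.555537 = -0.111074;  D = -0.111074+0.000000i
d^1_{1,0}: single k=0 term ⇒ -0.702731;  D = -0.680413+0.175696i
Y_1^{m'}(θ=2.6059,φ=1.1161) and Σ D·Y over m':
  (+0.6804+0.1757i)·(+0.0775-0.1584i)  (-0.1111+0.0000i)·(-0.4202+0.0000i)  (-0.6804+0.1757i)·(-0.0775-0.1584i)
Y_1^0(R⁻¹ n̂) = +0.207740+0.000000i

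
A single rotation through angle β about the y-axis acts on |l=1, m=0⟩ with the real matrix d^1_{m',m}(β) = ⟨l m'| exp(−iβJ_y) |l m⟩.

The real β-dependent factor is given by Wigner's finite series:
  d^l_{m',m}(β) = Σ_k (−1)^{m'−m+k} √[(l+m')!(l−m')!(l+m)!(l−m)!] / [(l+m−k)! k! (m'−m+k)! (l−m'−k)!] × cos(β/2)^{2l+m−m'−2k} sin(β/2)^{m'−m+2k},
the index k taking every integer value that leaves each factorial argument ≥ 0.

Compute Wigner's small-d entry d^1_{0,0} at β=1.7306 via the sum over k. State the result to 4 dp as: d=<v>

d^1_{0,0}(β=1.7306) via Wigner's sum:
c=cos(1.7306/2)=0.648412, s=sin(1.7306/2)=0.761290; N=√[1·1·1·1]=1.000000
The bounds max(0,m−m')=0 and min(l+m,l−m')=1 give 2 terms
  k=0: (−1)^0·1.0000/(1)·0.6484^2·0.7613^0 = +0.420438
  k=1: (−1)^1·1.0000/(1)·0.6484^0·0.7613^2 = -0.579562
d^1_{0,0}(1.7306) = +0.420438 -0.579562 = -0.159124

d=-0.1591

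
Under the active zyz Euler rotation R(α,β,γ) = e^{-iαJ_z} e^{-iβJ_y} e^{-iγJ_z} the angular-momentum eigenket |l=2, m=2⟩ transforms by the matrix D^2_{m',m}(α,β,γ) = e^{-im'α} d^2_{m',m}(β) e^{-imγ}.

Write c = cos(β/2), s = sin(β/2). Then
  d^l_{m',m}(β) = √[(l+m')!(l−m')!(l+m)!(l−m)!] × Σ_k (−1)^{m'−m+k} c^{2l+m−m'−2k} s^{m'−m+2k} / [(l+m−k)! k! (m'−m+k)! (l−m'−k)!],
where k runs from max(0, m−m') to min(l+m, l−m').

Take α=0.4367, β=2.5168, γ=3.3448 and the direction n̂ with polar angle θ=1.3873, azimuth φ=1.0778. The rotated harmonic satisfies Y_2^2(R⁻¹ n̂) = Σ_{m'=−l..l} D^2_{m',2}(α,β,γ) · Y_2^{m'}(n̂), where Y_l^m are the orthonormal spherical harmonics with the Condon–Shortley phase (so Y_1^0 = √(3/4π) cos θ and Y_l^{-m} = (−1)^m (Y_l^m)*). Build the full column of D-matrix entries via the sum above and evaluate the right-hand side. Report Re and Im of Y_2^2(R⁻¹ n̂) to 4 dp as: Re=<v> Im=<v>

Need the full column D^2_{m',2} for m'=−2..2 at α=0.4367, β=2.5168, γ=3.3448.
cos(β/2)=0.307340, sin(β/2)=0.951600
d^2_{-2,2}: single k=4 term ⇒ +0.820007;  D = +0.732208+0.369164i
d^2_{-1,2}: single k=3 term ⇒ +0.529678;  D = +0.529435+0.016039i
d^2_{0,2}: single k=2 term ⇒ +0.209518;  D = +0.192452-0.082827i
d^2_{1,2}: single k=1 term ⇒ +0.055251;  D = +0.036750-0.041257i
d^2_{2,2}: single k=0 term ⇒ +0.008922;  D = +0.002560-0.008547i
Y_2^{m'}(θ=1.3873,φ=1.0778) and Σ D·Y over m':
  (+0.7322+0.3692i)·(-0.2061-0.3114i)  (+0.5294+0.0160i)·(+0.0656-0.1221i)  (+0.1925-0.0828i)·(-0.2839+0.0000i)  (+0.0367-0.0413i)·(-0.0656-0.1221i)  (+0.0026-0.0085i)·(-0.2061+0.3114i)
Y_2^2(R⁻¹ n̂) = -0.059256-0.343376i

Re=-0.0593 Im=-0.3434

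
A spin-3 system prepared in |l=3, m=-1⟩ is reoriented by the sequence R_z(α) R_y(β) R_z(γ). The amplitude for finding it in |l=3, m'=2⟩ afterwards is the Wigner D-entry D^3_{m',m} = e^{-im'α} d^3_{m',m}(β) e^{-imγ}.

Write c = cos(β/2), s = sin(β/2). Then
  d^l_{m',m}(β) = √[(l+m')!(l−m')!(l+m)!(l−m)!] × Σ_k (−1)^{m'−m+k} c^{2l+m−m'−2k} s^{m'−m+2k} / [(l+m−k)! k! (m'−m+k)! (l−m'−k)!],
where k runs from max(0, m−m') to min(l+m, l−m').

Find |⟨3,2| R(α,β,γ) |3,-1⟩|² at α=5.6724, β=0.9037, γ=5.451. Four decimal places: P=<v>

First d^3_{2,-1}(β=0.9037), then the phase factors e^{-i(2)α} and e^{-i(-1)γ}:
c=cos(0.9037/2)=0.899641, s=sin(0.9037/2)=0.436631; N=√[120·1·2·24]=75.894664
Admissible k: 0..1 (factorial args all ≥0)
  k=0: (−1)^3·75.8947/(12)·0.8996^3·0.4366^3 = -0.383336
  k=1: (−1)^4·75.8947/(24)·0.8996^1·0.4366^5 = +0.045148
d^3_{2,-1}(0.9037) = -0.383336 +0.045148 = -0.338188
|D^3_{2,-1}|² = |d^3_{2,-1}(β)|² = (-0.338188)² = 0.114371 (the z-rotation phases have unit modulus)

P=0.1144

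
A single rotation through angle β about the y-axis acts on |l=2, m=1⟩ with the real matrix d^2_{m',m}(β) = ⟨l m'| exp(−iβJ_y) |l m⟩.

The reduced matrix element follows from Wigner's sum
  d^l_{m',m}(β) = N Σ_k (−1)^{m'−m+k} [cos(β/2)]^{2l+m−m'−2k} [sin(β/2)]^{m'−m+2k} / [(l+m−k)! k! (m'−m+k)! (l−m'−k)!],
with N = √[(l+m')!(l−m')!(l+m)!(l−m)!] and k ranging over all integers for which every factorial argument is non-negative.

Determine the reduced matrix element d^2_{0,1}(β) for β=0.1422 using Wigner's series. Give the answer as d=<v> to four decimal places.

d=0.1718

d^2_{0,1}(β=0.1422) via Wigner's sum:
With c≡cos(β/2)=0.997473 and s≡sin(β/2)=0.071040, N=[2·2·6·1]^{1/2}=4.898979
k∈{1,2} keeps every argument non-negative
  k=1: (−1)^0·4.8990/(2)·0.9975^3·0.0710^1 = +0.172696
  k=2: (−1)^1·4.8990/(2)·0.9975^1·0.0710^3 = -0.000876
d^2_{0,1}(0.1422) = +0.172696 -0.000876 = +0.171820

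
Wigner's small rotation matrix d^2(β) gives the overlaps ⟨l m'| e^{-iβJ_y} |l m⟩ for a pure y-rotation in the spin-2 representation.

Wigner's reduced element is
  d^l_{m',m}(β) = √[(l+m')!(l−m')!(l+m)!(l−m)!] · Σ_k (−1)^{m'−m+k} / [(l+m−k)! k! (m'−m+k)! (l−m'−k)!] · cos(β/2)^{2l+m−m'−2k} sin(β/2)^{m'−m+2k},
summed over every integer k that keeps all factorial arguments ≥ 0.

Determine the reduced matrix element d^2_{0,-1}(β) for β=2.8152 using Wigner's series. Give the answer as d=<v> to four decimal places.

d^2_{0,-1}(β=2.8152) via Wigner's sum:
With c≡cos(β/2)=0.162473 and s≡sin(β/2)=0.986713, N=[2·2·1·6]^{1/2}=4.898979
Admissible k: 0..1 (factorial args all ≥0)
  k=0: (−1)^1·4.8990/(2)·0.1625^3·0.9867^1 = -0.010366
  k=1: (−1)^2·4.8990/(2)·0.1625^1·0.9867^3 = +0.382322
d^2_{0,-1}(2.8152) = -0.010366 +0.382322 = +0.371956

d=0.3720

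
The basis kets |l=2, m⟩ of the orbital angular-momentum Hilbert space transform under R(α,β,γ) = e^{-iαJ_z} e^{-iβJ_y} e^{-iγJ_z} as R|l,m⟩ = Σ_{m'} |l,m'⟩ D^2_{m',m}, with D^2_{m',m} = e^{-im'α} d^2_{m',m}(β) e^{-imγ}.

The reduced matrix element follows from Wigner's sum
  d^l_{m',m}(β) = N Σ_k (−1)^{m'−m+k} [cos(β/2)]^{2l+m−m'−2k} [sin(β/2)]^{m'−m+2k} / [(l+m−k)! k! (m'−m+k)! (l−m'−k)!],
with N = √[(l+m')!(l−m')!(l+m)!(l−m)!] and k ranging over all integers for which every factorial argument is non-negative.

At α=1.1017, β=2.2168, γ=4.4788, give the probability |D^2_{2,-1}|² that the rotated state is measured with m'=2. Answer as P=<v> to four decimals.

Split into d^2_{2,-1}(β=2.2168) × two z-phases.
Half-angle: c=0.446094, s=0.894986. N=√(24·1·1·6)=12.000000
The bounds max(0,m−m')=0 and min(l+m,l−m')=0 give 1 term
  k=0: (−1)^3·12.0000/(6)·0.4461^1·0.8950^3 = -0.639595
d^2_{2,-1}(2.2168) = -0.639595
|D^2_{2,-1}|² = |d^2_{2,-1}(β)|² = (-0.639595)² = 0.409082 (the z-rotation phases have unit modulus)

P=0.4091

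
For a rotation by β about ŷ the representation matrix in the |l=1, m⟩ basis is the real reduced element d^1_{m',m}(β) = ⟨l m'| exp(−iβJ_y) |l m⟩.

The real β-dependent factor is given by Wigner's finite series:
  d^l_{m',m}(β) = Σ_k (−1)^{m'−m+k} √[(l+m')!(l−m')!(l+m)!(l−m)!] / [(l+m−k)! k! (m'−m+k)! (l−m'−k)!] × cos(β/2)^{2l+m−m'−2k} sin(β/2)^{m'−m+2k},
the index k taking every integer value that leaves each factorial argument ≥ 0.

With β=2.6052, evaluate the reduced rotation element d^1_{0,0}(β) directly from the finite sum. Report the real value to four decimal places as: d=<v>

d^1_{0,0}(β=2.6052) via Wigner's sum:
With c≡cos(β/2)=0.264993 and s≡sin(β/2)=0.964250, N=[1·1·1·1]^{1/2}=1.000000
The bounds max(0,m−m')=0 and min(l+m,l−m')=1 give 2 terms
  k=0: (−1)^0·1.0000/(1)·0.2650^2·0.9643^0 = +0.070221
  k=1: (−1)^1·1.0000/(1)·0.2650^0·0.9643^2 = -0.929779
d^1_{0,0}(2.6052) = +0.070221 -0.929779 = -0.859558

d=-0.8596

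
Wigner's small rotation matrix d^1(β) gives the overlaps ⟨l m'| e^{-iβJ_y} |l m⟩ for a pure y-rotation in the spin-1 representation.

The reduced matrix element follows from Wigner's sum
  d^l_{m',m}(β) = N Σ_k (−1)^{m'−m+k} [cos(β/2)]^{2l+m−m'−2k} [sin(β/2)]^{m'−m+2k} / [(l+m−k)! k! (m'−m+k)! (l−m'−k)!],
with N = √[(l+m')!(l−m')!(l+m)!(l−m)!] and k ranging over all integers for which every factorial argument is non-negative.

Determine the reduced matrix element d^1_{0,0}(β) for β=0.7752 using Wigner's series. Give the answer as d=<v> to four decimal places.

d^1_{0,0}(β=0.7752) via Wigner's sum:
With c≡cos(β/2)=0.925819 and s≡sin(β/2)=0.377968, N=[1·1·1·1]^{1/2}=1.000000
Admissible k: 0..1 (factorial args all ≥0)
  k=0: (−1)^0·1.0000/(1)·0.9258^2·0.3780^0 = +0.857141
  k=1: (−1)^1·1.0000/(1)·0.9258^0·0.3780^2 = -0.142859
d^1_{0,0}(0.7752) = +0.857141 -0.142859 = +0.714281

d=0.7143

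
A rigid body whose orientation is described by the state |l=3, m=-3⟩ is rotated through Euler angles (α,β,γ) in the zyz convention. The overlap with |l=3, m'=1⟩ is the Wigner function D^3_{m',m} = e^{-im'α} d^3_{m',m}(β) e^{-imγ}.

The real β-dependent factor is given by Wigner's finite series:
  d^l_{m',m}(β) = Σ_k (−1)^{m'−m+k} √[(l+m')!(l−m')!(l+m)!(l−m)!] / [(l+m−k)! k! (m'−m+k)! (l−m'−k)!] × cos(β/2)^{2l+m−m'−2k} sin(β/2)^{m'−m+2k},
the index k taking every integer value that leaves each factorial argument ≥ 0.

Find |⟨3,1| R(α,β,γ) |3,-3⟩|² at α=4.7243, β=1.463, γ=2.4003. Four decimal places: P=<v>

First d^3_{1,-3}(β=1.463), then the phase factors e^{-i(1)α} and e^{-i(-3)γ}:
c=cos(1.463/2)=0.744173, s=sin(1.463/2)=0.667987; N=√[24·2·1·720]=185.903201
The bounds max(0,m−m')=0 and min(l+m,l−m')=0 give 1 term
  k=0: (−1)^4·185.9032/(48)·0.7442^2·0.6680^4 = +0.427036
d^3_{1,-3}(1.463) = +0.427036
|D^3_{1,-3}|² = |d^3_{1,-3}(β)|² = (+0.427036)² = 0.182360 (the z-rotation phases have unit modulus)

P=0.1824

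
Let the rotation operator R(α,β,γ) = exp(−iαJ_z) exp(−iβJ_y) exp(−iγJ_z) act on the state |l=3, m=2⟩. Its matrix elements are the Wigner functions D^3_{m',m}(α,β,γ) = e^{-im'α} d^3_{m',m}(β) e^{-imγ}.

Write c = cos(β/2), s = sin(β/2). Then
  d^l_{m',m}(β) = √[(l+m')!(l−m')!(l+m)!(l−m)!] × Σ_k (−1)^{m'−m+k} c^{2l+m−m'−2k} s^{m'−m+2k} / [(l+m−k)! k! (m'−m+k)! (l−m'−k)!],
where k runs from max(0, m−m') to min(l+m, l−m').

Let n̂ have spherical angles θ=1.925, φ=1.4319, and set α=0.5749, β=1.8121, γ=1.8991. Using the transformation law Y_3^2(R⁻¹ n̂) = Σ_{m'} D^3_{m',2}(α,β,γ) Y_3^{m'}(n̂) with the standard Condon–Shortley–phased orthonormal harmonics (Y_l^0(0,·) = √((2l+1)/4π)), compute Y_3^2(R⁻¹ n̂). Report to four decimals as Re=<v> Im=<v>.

Need the full column D^3_{m',2} for m'=−3..3 at α=0.5749, β=1.8121, γ=1.8991.
cos(β/2)=0.616859, sin(β/2)=0.787073
d^3_{-3,2}: single k=5 term ⇒ +0.456392;  D = -0.219888-0.399928i
d^3_{-2,2}: k∈[4..5] ⇒ +0.730135 -0.237734 = +0.492401;  D = -0.433720-0.233123i
d^3_{-1,2}: k∈[3..4] ⇒ +0.723826 -0.589199 = +0.134627;  D = -0.134178+0.010988i
d^3_{0,2}: k∈[2..3] ⇒ +0.491288 -0.799823 = -0.308535;  D = +0.244381-0.188340i
d^3_{1,2}: k∈[1..2] ⇒ +0.222304 -0.723826 = -0.501523;  D = +0.166915-0.472932i
d^3_{2,2}: k∈[0..1] ⇒ +0.055096 -0.448482 = -0.393387;  D = -0.091831-0.382518i
d^3_{3,2}: single k=0 term ⇒ -0.172196;  D = -0.124780-0.118665i
Y_3^{m'}(θ=1.925,φ=1.4319) and Σ D·Y over m':
  (-0.2199-0.3999i)·(-0.1393+0.3148i)  (-0.4337-0.2331i)·(+0.2999+0.0855i)  (-0.1342+0.0110i)·(-0.0167+0.1196i)  (+0.2444-0.1883i)·(+0.3104+0.0000i)  (+0.1669-0.4729i)·(+0.0167+0.1196i)  (-0.0918-0.3825i)·(+0.2999-0.0855i)  (-0.1248-0.1187i)·(+0.1393+0.3148i)
Y_3^2(R⁻¹ n̂) = +0.142291-0.345806i

Re=0.1423 Im=-0.3458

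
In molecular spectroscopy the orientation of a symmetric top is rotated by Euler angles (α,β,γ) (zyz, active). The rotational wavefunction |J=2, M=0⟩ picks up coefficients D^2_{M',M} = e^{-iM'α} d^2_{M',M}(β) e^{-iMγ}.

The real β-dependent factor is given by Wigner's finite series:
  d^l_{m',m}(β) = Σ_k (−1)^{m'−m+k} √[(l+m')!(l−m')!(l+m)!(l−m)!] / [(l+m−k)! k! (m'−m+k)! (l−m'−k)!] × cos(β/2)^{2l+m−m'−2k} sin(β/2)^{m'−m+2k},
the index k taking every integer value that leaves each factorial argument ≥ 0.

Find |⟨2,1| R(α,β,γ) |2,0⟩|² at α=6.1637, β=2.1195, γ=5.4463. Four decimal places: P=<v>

P=0.2971

Split into d^2_{1,0}(β=2.1195) × two z-phases.
Half-angle: c=0.489090, s=0.872233. N=√(6·1·2·2)=4.898979
k∈{0,1} keeps every argument non-negative
  k=0: (−1)^1·4.8990/(2)·0.4891^3·0.8722^1 = -0.249963
  k=1: (−1)^2·4.8990/(2)·0.4891^1·0.8722^3 = +0.794991
d^2_{1,0}(2.1195) = -0.249963 +0.794991 = +0.545029
|D^2_{1,0}|² = |d^2_{1,0}(β)|² = (+0.545029)² = 0.297056 (the z-rotation phases have unit modulus)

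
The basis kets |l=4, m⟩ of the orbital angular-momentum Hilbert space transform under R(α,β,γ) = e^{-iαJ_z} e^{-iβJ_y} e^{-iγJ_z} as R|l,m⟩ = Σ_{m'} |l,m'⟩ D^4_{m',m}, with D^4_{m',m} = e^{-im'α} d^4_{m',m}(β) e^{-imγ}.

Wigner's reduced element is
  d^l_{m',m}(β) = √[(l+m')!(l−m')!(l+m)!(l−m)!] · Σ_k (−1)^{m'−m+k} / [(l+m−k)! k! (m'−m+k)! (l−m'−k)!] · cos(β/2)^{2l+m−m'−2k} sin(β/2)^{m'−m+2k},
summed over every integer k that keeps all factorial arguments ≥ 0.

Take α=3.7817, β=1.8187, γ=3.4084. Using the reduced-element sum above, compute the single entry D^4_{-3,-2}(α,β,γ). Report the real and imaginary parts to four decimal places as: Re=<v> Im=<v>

Re=-0.2974 Im=0.2443

D^4_{-3,-2}(3.7817,1.8187,3.4084) = e^{-i·-3·3.7817}·d^4_{-3,-2}(1.8187)·e^{-i·-2·3.4084}. Compute d first:
c=cos(1.8187/2)=0.614259, s=sin(1.8187/2)=0.789105; N=√[1·5040·2·720]=2693.993318
k: max(0,(-2)−(-3))=1 … min(4+(-2),4−(-3))=2
  k=1: (−1)^0·2693.9933/(720)·0.6143^7·0.7891^1 = +0.097422
  k=2: (−1)^1·2693.9933/(240)·0.6143^5·0.7891^3 = -0.482332
d^4_{-3,-2}(1.8187) = +0.097422 -0.482332 = -0.384910
Attach z-rotation phases: D = e^{-i(-3)(3.7817)}·(-0.384910)·e^{-i(-2)(3.4084)} = -0.297434+0.244313i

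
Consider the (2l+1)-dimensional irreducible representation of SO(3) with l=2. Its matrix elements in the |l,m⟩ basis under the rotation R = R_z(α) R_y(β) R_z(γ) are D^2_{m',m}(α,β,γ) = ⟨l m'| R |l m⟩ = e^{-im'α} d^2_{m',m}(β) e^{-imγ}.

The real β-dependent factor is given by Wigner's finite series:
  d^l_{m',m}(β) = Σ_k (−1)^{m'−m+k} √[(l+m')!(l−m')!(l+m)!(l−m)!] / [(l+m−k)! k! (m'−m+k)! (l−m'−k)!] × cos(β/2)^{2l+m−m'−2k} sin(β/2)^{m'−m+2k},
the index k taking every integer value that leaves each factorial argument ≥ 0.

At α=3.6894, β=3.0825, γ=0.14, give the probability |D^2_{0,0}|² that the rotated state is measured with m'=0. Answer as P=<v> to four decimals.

P=0.9896

First d^2_{0,0}(β=3.0825), then the phase factors e^{-i(0)α} and e^{-i(0)γ}:
c=cos(3.0825/2)=0.029542, s=sin(3.0825/2)=0.999564; N=√[2·2·2·2]=4.000000
k: max(0,(0)−(0))=0 … min(2+(0),2−(0))=2
  k=0: (−1)^0·4.0000/(4)·0.0295^4·0.9996^0 = +0.000001
  k=1: (−1)^1·4.0000/(1)·0.0295^2·0.9996^2 = -0.003488
  k=2: (−1)^2·4.0000/(4)·0.0295^0·0.9996^4 = +0.998255
d^2_{0,0}(3.0825) = +0.000001 -0.003488 +0.998255 = +0.994768
|D^2_{0,0}|² = |d^2_{0,0}(β)|² = (+0.994768)² = 0.989564 (the z-rotation phases have unit modulus)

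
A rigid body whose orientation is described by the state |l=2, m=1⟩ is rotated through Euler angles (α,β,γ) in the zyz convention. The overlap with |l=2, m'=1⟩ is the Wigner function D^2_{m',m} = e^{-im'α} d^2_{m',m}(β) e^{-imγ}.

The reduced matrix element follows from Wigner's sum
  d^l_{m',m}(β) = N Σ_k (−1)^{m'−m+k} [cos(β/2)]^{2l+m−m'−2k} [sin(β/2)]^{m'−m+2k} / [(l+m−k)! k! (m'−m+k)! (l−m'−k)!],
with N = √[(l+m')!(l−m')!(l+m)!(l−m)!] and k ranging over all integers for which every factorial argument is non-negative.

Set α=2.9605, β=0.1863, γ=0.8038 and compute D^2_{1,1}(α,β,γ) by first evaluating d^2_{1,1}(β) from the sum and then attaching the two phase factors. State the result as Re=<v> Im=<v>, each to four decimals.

Re=-0.7774 Im=0.5582

D^2_{1,1}(2.9605,0.1863,0.8038) = e^{-i·1·2.9605}·d^2_{1,1}(0.1863)·e^{-i·1·0.8038}. Compute d first:
Half-angle: c=0.995665, s=0.093015. N=√(6·1·6·1)=6.000000
Admissible k: 0..1 (factorial args all ≥0)
  k=0: (−1)^0·6.0000/(6)·0.9957^4·0.0930^0 = +0.982771
  k=1: (−1)^1·6.0000/(2)·0.9957^2·0.0930^2 = -0.025731
d^2_{1,1}(0.1863) = +0.982771 -0.025731 = +0.957040
D = (-0.983647-0.180104i)·(+0.957040)·(+0.693976-0.719998i) = -0.777406+0.558181i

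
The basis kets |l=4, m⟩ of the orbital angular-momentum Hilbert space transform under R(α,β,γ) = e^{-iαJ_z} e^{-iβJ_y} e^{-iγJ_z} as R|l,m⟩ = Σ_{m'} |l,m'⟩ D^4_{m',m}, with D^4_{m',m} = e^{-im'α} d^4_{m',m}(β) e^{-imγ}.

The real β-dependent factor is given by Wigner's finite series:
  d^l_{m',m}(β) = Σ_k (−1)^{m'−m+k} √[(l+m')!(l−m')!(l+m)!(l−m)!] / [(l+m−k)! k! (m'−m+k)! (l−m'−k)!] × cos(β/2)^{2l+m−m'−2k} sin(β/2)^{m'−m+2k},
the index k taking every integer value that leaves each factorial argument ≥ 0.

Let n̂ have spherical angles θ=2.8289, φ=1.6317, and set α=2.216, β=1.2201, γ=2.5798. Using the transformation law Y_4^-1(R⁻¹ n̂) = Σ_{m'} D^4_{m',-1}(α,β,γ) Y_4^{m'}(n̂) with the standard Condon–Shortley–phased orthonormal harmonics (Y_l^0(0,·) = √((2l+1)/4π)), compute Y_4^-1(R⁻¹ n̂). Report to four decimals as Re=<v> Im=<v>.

Need the full column D^4_{m',-1} for m'=−4..4 at α=2.216, β=1.2201, γ=2.5798.
cos(β/2)=0.819619, sin(β/2)=0.572908
d^4_{-4,-1}: single k=3 term ⇒ +0.520488;  D = +0.225562-0.469073i
d^4_{-3,-1}: k∈[2..3] ⇒ +0.789794 -0.643145 = +0.146650;  D = -0.143814+0.028700i
d^4_{-2,-1}: k∈[1..3] ⇒ +0.603958 -1.475445 +0.480593 = -0.390893;  D = -0.291644-0.260271i
d^4_{-1,-1}: k∈[0..3] ⇒ +0.203656 -1.492571 +1.458515 -0.237539 = -0.067939;  D = -0.005660+0.067703i
d^4_{0,-1}: k∈[0..3] ⇒ -0.636628 +1.866307 -0.911862 +0.074255 = +0.392072;  D = -0.331811+0.208858i
d^4_{1,-1}: k∈[0..3] ⇒ +0.995047 -1.458515 +0.356309 -0.011606 = -0.118765;  D = -0.110992-0.042260i
d^4_{2,-1}: k∈[0..2] ⇒ -0.983630 +0.720890 -0.070444 = -0.333184;  D = +0.092527+0.320079i
d^4_{3,-1}: k∈[0..1] ⇒ +0.643145 -0.188541 = +0.454604;  D = -0.273012+0.363495i
d^4_{4,-1}: single k=0 term ⇒ -0.254306;  D = -0.254306+0.000258i
Y_4^{m'}(θ=2.8289,φ=1.6317) and Σ D·Y over m':
  (+0.2256-0.4691i)·(+0.0038-0.0010i)  (-0.1438+0.0287i)·(-0.0063-0.0341i)  (-0.2916-0.2603i)·(-0.1677+0.0205i)  (-0.0057+0.0677i)·(+0.0281+0.4613i)  (-0.3318+0.2089i)·(+0.4790+0.0000i)  (-0.1110-0.0423i)·(-0.0281+0.4613i)  (+0.0925+0.3201i)·(-0.1677-0.0205i)  (-0.2730+0.3635i)·(+0.0063-0.0341i)  (-0.2543+0.0003i)·(+0.0038+0.0010i)
Y_4^-1(R⁻¹ n̂) = -0.110408+0.045466i

Re=-0.1104 Im=0.0455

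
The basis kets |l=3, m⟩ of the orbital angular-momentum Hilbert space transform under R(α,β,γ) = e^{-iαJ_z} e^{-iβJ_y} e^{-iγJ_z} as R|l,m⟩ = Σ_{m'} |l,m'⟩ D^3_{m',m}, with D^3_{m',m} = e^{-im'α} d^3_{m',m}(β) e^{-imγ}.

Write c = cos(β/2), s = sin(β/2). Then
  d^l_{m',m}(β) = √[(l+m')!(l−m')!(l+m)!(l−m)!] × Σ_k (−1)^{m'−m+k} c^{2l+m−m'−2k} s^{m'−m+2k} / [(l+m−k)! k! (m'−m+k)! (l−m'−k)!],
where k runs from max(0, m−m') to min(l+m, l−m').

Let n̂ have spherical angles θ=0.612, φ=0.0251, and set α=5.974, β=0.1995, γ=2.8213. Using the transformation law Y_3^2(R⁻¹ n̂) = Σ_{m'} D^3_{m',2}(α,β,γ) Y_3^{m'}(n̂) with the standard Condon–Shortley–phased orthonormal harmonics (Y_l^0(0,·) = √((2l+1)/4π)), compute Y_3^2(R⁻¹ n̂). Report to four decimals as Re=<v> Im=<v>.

Re=-0.0020 Im=0.1601

Need the full column D^3_{m',2} for m'=−3..3 at α=5.974, β=0.1995, γ=2.8213.
cos(β/2)=0.995029, sin(β/2)=0.099585
d^3_{-3,2}: single k=5 term ⇒ +0.000024;  D = +0.000023-0.000007i
d^3_{-2,2}: k∈[4..5] ⇒ +0.000487 -0.000001 = +0.000486;  D = +0.000486+0.000011i
d^3_{-1,2}: k∈[3..4] ⇒ +0.006153 -0.000031 = +0.006123;  D = +0.005789+0.001992i
d^3_{0,2}: k∈[2..3] ⇒ +0.053246 -0.000533 = +0.052713;  D = +0.042262+0.031505i
d^3_{1,2}: k∈[1..2] ⇒ +0.307165 -0.006153 = +0.301011;  D = +0.175149+0.244807i
d^3_{2,2}: k∈[0..1] ⇒ +0.970543 -0.048607 = +0.921936;  D = +0.282860+0.877471i
d^3_{3,2}: single k=0 term ⇒ -0.237929;  D = -0.000632-0.237928i
Y_3^{m'}(θ=0.612,φ=0.0251) and Σ D·Y over m':
  (+0.0000-0.0000i)·(+0.0789-0.0060i)  (+0.0005+0.0000i)·(+0.2757-0.0139i)  (+0.0058+0.0020i)·(+0.4361-0.0109i)  (+0.0423+0.0315i)·(+0.1068+0.0000i)  (+0.1751+0.2448i)·(-0.4361-0.0109i)  (+0.2829+0.8775i)·(+0.2757+0.0139i)  (-0.0006-0.2379i)·(-0.0789-0.0060i)
Y_3^2(R⁻¹ n̂) = -0.002037+0.160130i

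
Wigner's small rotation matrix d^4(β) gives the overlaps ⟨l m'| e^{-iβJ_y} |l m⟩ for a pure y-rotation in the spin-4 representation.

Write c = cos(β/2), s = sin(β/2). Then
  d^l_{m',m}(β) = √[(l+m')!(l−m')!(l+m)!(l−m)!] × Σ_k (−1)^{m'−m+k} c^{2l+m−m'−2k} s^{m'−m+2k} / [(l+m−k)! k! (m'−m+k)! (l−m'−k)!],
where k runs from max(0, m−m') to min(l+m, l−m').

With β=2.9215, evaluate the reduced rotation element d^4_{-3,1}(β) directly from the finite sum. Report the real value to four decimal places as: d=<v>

d^4_{-3,1}(β=2.9215) via Wigner's sum:
With c≡cos(β/2)=0.109824 and s≡sin(β/2)=0.993951, N=[1·5040·120·6]^{1/2}=1904.940944
Admissible k: 4..5 (factorial args all ≥0)
  k=4: (−1)^0·1904.9409/(144)·0.1098^4·0.9940^4 = +0.001878
  k=5: (−1)^1·1904.9409/(240)·0.1098^2·0.9940^6 = -0.092312
d^4_{-3,1}(2.9215) = +0.001878 -0.092312 = -0.090434

d=-0.0904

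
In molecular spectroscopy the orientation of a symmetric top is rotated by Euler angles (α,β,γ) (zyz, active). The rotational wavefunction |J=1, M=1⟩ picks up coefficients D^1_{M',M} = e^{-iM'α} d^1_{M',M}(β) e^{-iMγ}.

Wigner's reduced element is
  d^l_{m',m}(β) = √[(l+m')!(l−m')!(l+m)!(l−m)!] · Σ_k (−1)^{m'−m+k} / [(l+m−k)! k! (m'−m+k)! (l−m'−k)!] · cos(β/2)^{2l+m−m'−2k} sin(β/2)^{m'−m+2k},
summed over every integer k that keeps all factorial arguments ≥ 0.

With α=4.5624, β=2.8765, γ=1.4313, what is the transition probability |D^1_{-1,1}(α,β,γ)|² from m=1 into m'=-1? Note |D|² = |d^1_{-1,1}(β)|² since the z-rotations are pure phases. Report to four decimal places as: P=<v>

D^1_{-1,1}(4.5624,2.8765,1.4313) = e^{-i·-1·4.5624}·d^1_{-1,1}(2.8765)·e^{-i·1·1.4313}. Compute d first:
Half-angle: c=0.132159, s=0.991229. N=√(1·2·2·1)=2.000000
k: max(0,(1)−(-1))=2 … min(1+(1),1−(-1))=2
  k=2: (−1)^0·2.0000/(2)·0.1322^0·0.9912^2 = +0.982534
d^1_{-1,1}(2.8765) = +0.982534
|D^1_{-1,1}|² = |d^1_{-1,1}(β)|² = (+0.982534)² = 0.965373 (the z-rotation phases have unit modulus)

P=0.9654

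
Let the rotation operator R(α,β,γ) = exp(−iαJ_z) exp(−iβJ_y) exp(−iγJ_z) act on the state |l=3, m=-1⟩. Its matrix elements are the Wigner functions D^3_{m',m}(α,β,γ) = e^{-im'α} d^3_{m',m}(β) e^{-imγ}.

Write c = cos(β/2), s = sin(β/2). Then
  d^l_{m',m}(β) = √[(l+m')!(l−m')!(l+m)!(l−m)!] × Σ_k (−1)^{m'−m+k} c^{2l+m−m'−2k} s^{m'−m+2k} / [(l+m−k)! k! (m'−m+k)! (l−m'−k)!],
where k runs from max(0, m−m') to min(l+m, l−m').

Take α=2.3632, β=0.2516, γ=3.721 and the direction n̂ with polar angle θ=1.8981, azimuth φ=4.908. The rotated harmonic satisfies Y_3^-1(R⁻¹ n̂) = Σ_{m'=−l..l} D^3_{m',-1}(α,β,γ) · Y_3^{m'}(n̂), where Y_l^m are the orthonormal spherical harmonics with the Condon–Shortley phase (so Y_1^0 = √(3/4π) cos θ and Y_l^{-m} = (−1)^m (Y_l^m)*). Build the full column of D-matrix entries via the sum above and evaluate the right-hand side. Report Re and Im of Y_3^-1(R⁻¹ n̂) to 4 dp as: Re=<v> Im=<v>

Re=0.0252 Im=0.0744

Need the full column D^3_{m',-1} for m'=−3..3 at α=2.3632, β=0.2516, γ=3.721.
cos(β/2)=0.992098, sin(β/2)=0.125468
d^3_{-3,-1}: single k=2 term ⇒ +0.059065;  D = -0.010863-0.058058i
d^3_{-2,-1}: k∈[1..2] ⇒ +0.381335 -0.012198 = +0.369137;  D = -0.206421+0.306027i
d^3_{-1,-1}: k∈[0..2] ⇒ +0.953513 -0.122005 +0.001464 = +0.832971;  D = +0.816535-0.164657i
d^3_{0,-1}: k∈[0..2] ⇒ -0.417731 +0.020044 -0.000107 = -0.397795;  D = +0.332869+0.217804i
d^3_{1,-1}: k∈[0..2] ⇒ +0.091504 -0.001951 +0.000004 = +0.089556;  D = +0.018931+0.087532i
d^3_{2,-1}: k∈[0..1] ⇒ -0.012198 +0.000098 = -0.012101;  D = -0.006483+0.010218i
d^3_{3,-1}: single k=0 term ⇒ +0.000945;  D = -0.000920+0.000213i
Y_3^{m'}(θ=1.8981,φ=4.908) and Σ D·Y over m':
  (-0.0109-0.0581i)·(-0.1962-0.2950i)  (-0.2064+0.3060i)·(+0.2723-0.1123i)  (+0.8165-0.1647i)·(-0.0287-0.1451i)  (+0.3329+0.2178i)·(+0.2979+0.0000i)  (+0.0189+0.0875i)·(+0.0287-0.1451i)  (-0.0065+0.0102i)·(+0.2723+0.1123i)  (-0.0009+0.0002i)·(+0.1962-0.2950i)
Y_3^-1(R⁻¹ n̂) = +0.025191+0.074440i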